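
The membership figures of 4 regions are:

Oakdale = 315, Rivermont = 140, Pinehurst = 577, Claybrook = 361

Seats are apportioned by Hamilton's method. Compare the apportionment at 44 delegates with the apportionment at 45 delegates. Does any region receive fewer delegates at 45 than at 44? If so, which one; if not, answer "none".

Rivermont

At 44 seats: Oakdale 10, Rivermont 5, Pinehurst 18, Claybrook 11.
At 45 seats: Oakdale 10, Rivermont 4, Pinehurst 19, Claybrook 12.
Rivermont drops from 5 to 4.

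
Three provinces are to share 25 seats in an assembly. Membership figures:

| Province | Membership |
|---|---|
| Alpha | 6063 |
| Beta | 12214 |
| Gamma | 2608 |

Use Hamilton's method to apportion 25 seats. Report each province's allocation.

Alpha 7, Beta 15, Gamma 3

Total 20885; standard divisor 20885/25 ≈ 835.4.
Standard quotas: Alpha 7.2576, Beta 14.6205, Gamma 3.1219.
Lower quotas: Alpha 7, Beta 14, Gamma 3 (sum 24, leaving 1 seat).
Remainders in descending order: Beta 0.6205, Alpha 0.2576, Gamma 0.1219.
The surplus seat goes to Beta.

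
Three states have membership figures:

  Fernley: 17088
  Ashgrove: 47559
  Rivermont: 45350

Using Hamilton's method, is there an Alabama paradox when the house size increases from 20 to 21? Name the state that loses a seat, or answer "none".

At 20 seats: Fernley 3, Ashgrove 9, Rivermont 8.
At 21 seats: Fernley 3, Ashgrove 9, Rivermont 9.
No state's allocation decreased.

none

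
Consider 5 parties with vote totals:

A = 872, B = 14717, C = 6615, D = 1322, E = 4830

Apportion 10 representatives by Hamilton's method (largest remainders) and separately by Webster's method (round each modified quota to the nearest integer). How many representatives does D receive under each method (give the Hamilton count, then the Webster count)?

1 and 0

Hamilton: A 0, B 5, C 2, D 1, E 2.
Webster: A 0, B 6, C 2, D 0, E 2.
D gets 1 under Hamilton and 0 under Webster.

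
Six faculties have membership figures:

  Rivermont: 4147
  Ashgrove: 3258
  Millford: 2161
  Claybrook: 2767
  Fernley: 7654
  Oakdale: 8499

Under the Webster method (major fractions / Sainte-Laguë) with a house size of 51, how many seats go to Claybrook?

Standard divisor 28486/51 ≈ 558.549; standard quotas: Rivermont 7.425, Ashgrove 5.833, Millford 3.869, Claybrook 4.954, Fernley 13.703, Oakdale 15.216.
Rounding to the nearest integer gives Rivermont 7, Ashgrove 6, Millford 4, Claybrook 5, Fernley 14, Oakdale 15 — total 51, matching the house size, so no adjustment is needed.
Claybrook receives 5.

5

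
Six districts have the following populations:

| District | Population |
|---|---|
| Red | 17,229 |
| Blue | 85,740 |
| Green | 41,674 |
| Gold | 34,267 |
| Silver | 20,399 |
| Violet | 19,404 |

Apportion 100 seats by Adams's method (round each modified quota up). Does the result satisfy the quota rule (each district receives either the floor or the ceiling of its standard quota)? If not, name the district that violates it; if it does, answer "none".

Standard quotas: Red 7.877, Blue 39.202, Green 19.054, Gold 15.668, Silver 9.327, Violet 8.872.
Adams allocation: Red 8, Blue 38, Green 19, Gold 16, Silver 10, Violet 9.
Blue has quota 39.202 (lower 39, upper 40) but receives 38 — outside the quota interval.

Blue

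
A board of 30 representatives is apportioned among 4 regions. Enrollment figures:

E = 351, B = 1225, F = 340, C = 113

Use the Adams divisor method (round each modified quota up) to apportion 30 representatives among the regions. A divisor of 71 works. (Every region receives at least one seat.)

With modified divisor 71: modified quotas E 4.944, B 17.254, F 4.789, C 1.592.
Rounding up: E 5, B 18, F 5, C 2 (total 30).

E=5, B=18, F=5, C=2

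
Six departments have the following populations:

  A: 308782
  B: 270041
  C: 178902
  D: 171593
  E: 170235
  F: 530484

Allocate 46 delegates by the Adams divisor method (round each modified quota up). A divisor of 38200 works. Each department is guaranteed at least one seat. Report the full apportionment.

With modified divisor 38200: modified quotas A 8.083, B 7.069, C 4.683, D 4.492, E 4.456, F 13.887.
Rounding up: A 9, B 8, C 5, D 5, E 5, F 14 (total 46).

A 9, B 8, C 5, D 5, E 5, F 14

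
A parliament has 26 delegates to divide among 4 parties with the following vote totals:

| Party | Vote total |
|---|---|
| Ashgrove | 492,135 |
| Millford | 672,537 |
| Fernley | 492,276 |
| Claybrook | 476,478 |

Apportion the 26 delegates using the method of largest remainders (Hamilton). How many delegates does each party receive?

Standard divisor: 2133426 ÷ 26 ≈ 82054.846.
Standard quotas: Ashgrove 5.9976, Millford 8.1962, Fernley 5.9994, Claybrook 5.8068.
Lower quotas: Ashgrove 5, Millford 8, Fernley 5, Claybrook 5 (sum 23, leaving 3 seats).
Remainders in descending order: Fernley 0.9994, Ashgrove 0.9976, Claybrook 0.8068, Millford 0.1962.
The surplus seats go to Fernley, Ashgrove, Claybrook.

Ashgrove 6, Millford 8, Fernley 6, Claybrook 6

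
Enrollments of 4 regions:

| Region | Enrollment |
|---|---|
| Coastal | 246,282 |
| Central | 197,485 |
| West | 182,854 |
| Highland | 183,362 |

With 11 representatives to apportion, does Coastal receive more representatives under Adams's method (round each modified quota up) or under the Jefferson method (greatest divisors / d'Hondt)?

Adams: Coastal 3, Central 3, West 2, Highland 3.
Jefferson: Coastal 4, Central 3, West 2, Highland 2.
Coastal gets 3 under Adams and 4 under Jefferson.

Jefferson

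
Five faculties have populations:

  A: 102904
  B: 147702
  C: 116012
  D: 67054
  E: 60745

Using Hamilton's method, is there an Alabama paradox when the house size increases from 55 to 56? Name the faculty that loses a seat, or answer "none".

D

At 55 seats: A 11, B 16, C 13, D 8, E 7.
At 56 seats: A 12, B 17, C 13, D 7, E 7.
D drops from 8 to 7.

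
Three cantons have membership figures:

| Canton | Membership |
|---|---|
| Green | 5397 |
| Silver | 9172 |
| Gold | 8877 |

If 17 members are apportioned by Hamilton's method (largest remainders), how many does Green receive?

Total 23446; standard divisor 23446/17 ≈ 1379.176.
Standard quotas: Green 3.9132, Silver 6.6503, Gold 6.4364.
Lower quotas: Green 3, Silver 6, Gold 6 (sum 15, leaving 2 seats).
Remainders in descending order: Green 0.9132, Silver 0.6503, Gold 0.4364.
Largest remainders: Green, Silver receive the extra seats.
Green receives 4.

4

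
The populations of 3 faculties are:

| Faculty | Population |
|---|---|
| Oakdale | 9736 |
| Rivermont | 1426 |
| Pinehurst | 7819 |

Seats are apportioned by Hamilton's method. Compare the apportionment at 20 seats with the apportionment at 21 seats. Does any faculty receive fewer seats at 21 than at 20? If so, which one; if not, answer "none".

At 20 seats: Oakdale 10, Rivermont 2, Pinehurst 8.
At 21 seats: Oakdale 11, Rivermont 1, Pinehurst 9.
Rivermont drops from 2 to 1.

Rivermont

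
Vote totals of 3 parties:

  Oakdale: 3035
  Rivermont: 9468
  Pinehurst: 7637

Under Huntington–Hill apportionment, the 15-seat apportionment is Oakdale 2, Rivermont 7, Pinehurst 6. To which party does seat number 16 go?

Priority for the next seat is population ÷ (√(s·(s+1))).
Priorities: Oakdale 1239.034, Rivermont 1265.215, Pinehurst 1178.415.
Highest priority: Rivermont.

Rivermont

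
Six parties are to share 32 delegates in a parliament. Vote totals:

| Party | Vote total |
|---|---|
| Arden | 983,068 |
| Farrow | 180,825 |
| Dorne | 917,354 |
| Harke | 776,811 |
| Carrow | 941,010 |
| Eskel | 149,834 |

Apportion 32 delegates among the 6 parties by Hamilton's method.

Standard divisor: 3948902 ÷ 32 ≈ 123403.188.
Standard quotas: Arden 7.9663, Farrow 1.4653, Dorne 7.4338, Harke 6.2949, Carrow 7.6255, Eskel 1.2142.
Lower quotas: Arden 7, Farrow 1, Dorne 7, Harke 6, Carrow 7, Eskel 1 (sum 29, leaving 3 seats).
Remainders in descending order: Arden 0.9663, Carrow 0.6255, Farrow 0.4653, Dorne 0.4338, Harke 0.2949, Eskel 0.2142.
Largest remainders: Arden, Carrow, Farrow receive the extra seats.

Arden 8, Farrow 2, Dorne 7, Harke 6, Carrow 8, Eskel 1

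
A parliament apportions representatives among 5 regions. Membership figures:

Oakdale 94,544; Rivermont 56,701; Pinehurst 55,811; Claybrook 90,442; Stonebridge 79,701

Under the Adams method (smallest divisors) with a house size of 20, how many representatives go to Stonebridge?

Standard divisor 377199/20 ≈ 18859.95; standard quotas: Oakdale 5.013, Rivermont 3.006, Pinehurst 2.959, Claybrook 4.795, Stonebridge 4.226.
Rounding up gives 6, 4, 3, 5, 5 = 23 seats, so the divisor must be adjusted.
With modified divisor 21300: modified quotas Oakdale 4.439, Rivermont 2.662, Pinehurst 2.620, Claybrook 4.246, Stonebridge 3.742.
Rounding up: Oakdale 5, Rivermont 3, Pinehurst 3, Claybrook 5, Stonebridge 4 (total 20).
Stonebridge receives 4.

4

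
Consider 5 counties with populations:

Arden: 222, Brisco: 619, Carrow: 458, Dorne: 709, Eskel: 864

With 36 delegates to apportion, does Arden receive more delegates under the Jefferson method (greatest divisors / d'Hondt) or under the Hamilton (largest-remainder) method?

Jefferson: Arden 2, Brisco 8, Carrow 6, Dorne 9, Eskel 11.
Hamilton: Arden 3, Brisco 8, Carrow 5, Dorne 9, Eskel 11.
Arden gets 2 under Jefferson and 3 under Hamilton.

Hamilton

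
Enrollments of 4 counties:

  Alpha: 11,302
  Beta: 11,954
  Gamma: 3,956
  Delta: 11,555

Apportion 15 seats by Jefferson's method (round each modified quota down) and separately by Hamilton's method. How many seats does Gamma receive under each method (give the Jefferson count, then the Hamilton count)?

1 and 2

Jefferson: Alpha 4, Beta 5, Gamma 1, Delta 5.
Hamilton: Alpha 4, Beta 5, Gamma 2, Delta 4.
Gamma gets 1 under Jefferson and 2 under Hamilton.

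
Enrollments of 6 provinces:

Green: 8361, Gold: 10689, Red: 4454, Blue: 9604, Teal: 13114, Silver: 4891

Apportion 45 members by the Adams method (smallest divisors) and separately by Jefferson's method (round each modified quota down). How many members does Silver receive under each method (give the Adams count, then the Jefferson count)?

5 and 4

Adams: Green 7, Gold 9, Red 4, Blue 9, Teal 11, Silver 5.
Jefferson: Green 7, Gold 10, Red 4, Blue 8, Teal 12, Silver 4.
Silver gets 5 under Adams and 4 under Jefferson.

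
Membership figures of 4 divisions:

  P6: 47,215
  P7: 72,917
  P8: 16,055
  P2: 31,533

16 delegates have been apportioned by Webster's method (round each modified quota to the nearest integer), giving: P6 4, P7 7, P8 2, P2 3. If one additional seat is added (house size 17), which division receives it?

P6

Priority for the next seat is population ÷ (current seats + 0.5).
Priorities: P6 10492.222, P7 9722.267, P8 6422.000, P2 9009.429.
Highest priority: P6.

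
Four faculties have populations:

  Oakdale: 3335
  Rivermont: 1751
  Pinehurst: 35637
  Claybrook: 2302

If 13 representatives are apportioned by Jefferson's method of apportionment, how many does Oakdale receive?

1

Standard divisor 43025/13 ≈ 3309.615; standard quotas: Oakdale 1.008, Rivermont 0.529, Pinehurst 10.768, Claybrook 0.696.
Rounding down gives 1, 0, 10, 0 = 11 seats, so the divisor must be adjusted.
With modified divisor 2900: modified quotas Oakdale 1.150, Rivermont 0.604, Pinehurst 12.289, Claybrook 0.794.
Rounding down: Oakdale 1, Rivermont 0, Pinehurst 12, Claybrook 0 (total 13).
Oakdale receives 1.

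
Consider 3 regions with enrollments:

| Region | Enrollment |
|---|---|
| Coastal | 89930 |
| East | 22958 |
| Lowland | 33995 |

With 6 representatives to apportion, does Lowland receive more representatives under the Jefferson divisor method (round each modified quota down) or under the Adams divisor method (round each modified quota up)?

Adams

Jefferson: Coastal 4, East 1, Lowland 1.
Adams: Coastal 3, East 1, Lowland 2.
Lowland gets 1 under Jefferson and 2 under Adams.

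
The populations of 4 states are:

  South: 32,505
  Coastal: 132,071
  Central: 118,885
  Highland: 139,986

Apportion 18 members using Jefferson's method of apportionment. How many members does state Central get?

Standard divisor 423447/18 ≈ 23524.833; standard quotas: South 1.382, Coastal 5.614, Central 5.054, Highland 5.951.
Rounding down gives 1, 5, 5, 5 = 16 seats, so the divisor must be adjusted.
With modified divisor 21000: modified quotas South 1.548, Coastal 6.289, Central 5.661, Highland 6.666.
Rounding down: South 1, Coastal 6, Central 5, Highland 6 (total 18).
Central receives 5.

5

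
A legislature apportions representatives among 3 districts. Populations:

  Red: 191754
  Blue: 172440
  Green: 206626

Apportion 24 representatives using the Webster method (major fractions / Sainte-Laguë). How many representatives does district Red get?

8

Standard divisor 570820/24 ≈ 23784.167; standard quotas: Red 8.062, Blue 7.250, Green 8.688.
Rounding to the nearest integer gives Red 8, Blue 7, Green 9 — total 24, matching the house size, so no adjustment is needed.
Red receives 8.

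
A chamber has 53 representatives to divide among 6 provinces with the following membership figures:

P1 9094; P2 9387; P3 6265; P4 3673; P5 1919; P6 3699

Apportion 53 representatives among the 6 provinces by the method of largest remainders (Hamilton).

The standard divisor is 34037/53 ≈ 642.208.
Standard quotas: P1 14.1605, P2 14.6168, P3 9.7554, P4 5.7193, P5 2.9881, P6 5.7598.
Lower quotas: P1 14, P2 14, P3 9, P4 5, P5 2, P6 5 (sum 49, leaving 4 seats).
Remainders in descending order: P5 0.9881, P6 0.7598, P3 0.7554, P4 0.7193, P2 0.6168, P1 0.1605.
Largest remainders: P5, P6, P3, P4 receive the extra seats.

P1 14; P2 14; P3 10; P4 6; P5 3; P6 6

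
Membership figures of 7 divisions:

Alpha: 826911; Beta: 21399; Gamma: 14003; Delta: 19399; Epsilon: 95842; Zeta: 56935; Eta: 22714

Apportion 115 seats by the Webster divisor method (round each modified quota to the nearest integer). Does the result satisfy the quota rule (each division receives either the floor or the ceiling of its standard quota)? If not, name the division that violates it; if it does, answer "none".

Alpha

Standard quotas: Alpha 89.949, Beta 2.328, Gamma 1.523, Delta 2.110, Epsilon 10.425, Zeta 6.193, Eta 2.471.
Webster allocation: Alpha 91, Beta 2, Gamma 2, Delta 2, Epsilon 10, Zeta 6, Eta 2.
Alpha has quota 89.949 (lower 89, upper 90) but receives 91 — outside the quota interval.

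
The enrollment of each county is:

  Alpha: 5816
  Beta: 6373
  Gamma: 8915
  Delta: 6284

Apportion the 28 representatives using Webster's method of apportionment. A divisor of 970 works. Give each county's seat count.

Alpha 6, Beta 7, Gamma 9, Delta 6

With modified divisor 970: modified quotas Alpha 5.996, Beta 6.570, Gamma 9.191, Delta 6.478.
Rounding to the nearest integer: Alpha 6, Beta 7, Gamma 9, Delta 6 (total 28).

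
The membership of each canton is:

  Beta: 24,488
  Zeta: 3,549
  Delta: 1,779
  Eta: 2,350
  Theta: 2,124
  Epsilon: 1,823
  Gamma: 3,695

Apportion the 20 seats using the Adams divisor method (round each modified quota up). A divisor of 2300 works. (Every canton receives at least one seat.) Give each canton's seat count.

With modified divisor 2300: modified quotas Beta 10.647, Zeta 1.543, Delta 0.773, Eta 1.022, Theta 0.923, Epsilon 0.793, Gamma 1.607.
Rounding up: Beta 11, Zeta 2, Delta 1, Eta 2, Theta 1, Epsilon 1, Gamma 2 (total 20).

Beta 11, Zeta 2, Delta 1, Eta 2, Theta 1, Epsilon 1, Gamma 2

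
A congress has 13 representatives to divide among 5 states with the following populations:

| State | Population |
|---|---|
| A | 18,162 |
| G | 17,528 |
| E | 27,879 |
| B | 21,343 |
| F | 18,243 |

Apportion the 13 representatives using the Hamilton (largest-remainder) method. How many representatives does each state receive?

A 2; G 2; E 4; B 3; F 2

Standard divisor: 103155 ÷ 13 = 7935.
Standard quotas: A 2.2888, G 2.2089, E 3.5134, B 2.6897, F 2.2991.
Lower quotas: A 2, G 2, E 3, B 2, F 2 (sum 11, leaving 2 seats).
Remainders in descending order: B 0.6897, E 0.5134, F 0.2991, A 0.2888, G 0.2089.
Largest remainders: B, E receive the extra seats.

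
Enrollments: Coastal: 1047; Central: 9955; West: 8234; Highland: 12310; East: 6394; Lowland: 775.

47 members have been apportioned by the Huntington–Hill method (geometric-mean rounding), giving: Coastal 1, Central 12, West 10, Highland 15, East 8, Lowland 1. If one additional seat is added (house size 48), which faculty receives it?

Priority for the next seat is population ÷ (√(s·(s+1))).
Priorities: Coastal 740.341, Central 797.038, West 785.081, Highland 794.607, East 753.540, Lowland 548.008.
Highest priority: Central.

Central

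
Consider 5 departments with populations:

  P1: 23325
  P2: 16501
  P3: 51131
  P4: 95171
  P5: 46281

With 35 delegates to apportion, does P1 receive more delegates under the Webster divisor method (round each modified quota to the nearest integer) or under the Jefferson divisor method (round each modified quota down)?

Webster

Webster: P1 4, P2 2, P3 8, P4 14, P5 7.
Jefferson: P1 3, P2 2, P3 8, P4 15, P5 7.
P1 gets 4 under Webster and 3 under Jefferson.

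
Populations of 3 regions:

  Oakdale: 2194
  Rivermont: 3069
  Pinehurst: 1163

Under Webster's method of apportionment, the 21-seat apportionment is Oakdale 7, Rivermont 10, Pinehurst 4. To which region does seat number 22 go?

Oakdale

Priority for the next seat is population ÷ (current seats + 0.5).
Priorities: Oakdale 292.533, Rivermont 292.286, Pinehurst 258.444.
Highest priority: Oakdale.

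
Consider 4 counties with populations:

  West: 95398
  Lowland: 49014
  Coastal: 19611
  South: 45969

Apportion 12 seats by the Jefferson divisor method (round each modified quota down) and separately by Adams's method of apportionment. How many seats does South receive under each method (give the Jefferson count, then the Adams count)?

2 and 3

Jefferson: West 6, Lowland 3, Coastal 1, South 2.
Adams: West 5, Lowland 3, Coastal 1, South 3.
South gets 2 under Jefferson and 3 under Adams.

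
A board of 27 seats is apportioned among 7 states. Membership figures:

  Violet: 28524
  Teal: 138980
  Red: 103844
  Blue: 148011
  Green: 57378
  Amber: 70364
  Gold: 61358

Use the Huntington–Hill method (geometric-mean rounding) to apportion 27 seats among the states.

Violet 1, Teal 6, Red 5, Blue 6, Green 3, Amber 3, Gold 3

With divisor 23029: modified quotas Violet 1.239, Teal 6.035, Red 4.509, Blue 6.427, Green 2.492, Amber 3.055, Gold 2.664.
Geometric-mean thresholds: Violet √(1·2)=1.414, Teal √(6·7)=6.481, Red √(4·5)=4.472, Blue √(6·7)=6.481, Green √(2·3)=2.449, Amber √(3·4)=3.464, Gold √(2·3)=2.449.
Each quota rounded against its threshold gives Violet 1, Teal 6, Red 5, Blue 6, Green 3, Amber 3, Gold 3 (total 27).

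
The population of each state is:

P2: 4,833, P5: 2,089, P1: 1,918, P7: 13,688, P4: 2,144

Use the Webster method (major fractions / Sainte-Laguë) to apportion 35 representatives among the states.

Standard divisor 24672/35 ≈ 704.914; standard quotas: P2 6.856, P5 2.963, P1 2.721, P7 19.418, P4 3.042.
Rounding to the nearest integer gives P2 7, P5 3, P1 3, P7 19, P4 3 — total 35, matching the house size, so no adjustment is needed.

P2 7, P5 3, P1 3, P7 19, P4 3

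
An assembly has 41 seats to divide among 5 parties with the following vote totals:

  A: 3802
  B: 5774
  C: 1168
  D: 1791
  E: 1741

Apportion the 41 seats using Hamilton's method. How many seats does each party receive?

Standard divisor: 14276 ÷ 41 ≈ 348.195.
Standard quotas: A 10.9192, B 16.5827, C 3.3544, D 5.1437, E 5.0001.
Lower quotas: A 10, B 16, C 3, D 5, E 5 (sum 39, leaving 2 seats).
Remainders in descending order: A 0.9192, B 0.5827, C 0.3544, D 0.1437, E 0.0001.
The surplus seats go to A, B.

A: 11; B: 17; C: 3; D: 5; E: 5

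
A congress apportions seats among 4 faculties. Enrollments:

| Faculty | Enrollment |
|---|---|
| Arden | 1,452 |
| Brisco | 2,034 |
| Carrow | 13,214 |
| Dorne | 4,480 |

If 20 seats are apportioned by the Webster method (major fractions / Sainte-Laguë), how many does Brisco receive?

Standard divisor 21180/20 ≈ 1059; standard quotas: Arden 1.371, Brisco 1.921, Carrow 12.478, Dorne 4.230.
Rounding to the nearest integer gives 1, 2, 12, 4 = 19 seats, so the divisor must be adjusted.
With modified divisor 1030: modified quotas Arden 1.410, Brisco 1.975, Carrow 12.829, Dorne 4.350.
Rounding to the nearest integer: Arden 1, Brisco 2, Carrow 13, Dorne 4 (total 20).
Brisco receives 2.

2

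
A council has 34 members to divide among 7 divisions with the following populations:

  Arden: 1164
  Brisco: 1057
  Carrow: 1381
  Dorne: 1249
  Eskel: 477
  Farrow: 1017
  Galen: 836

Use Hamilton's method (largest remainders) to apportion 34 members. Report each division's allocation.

Total 7181; standard divisor 7181/34 ≈ 211.206.
Standard quotas: Arden 5.511, Brisco 5.005, Carrow 6.539, Dorne 5.914, Eskel 2.258, Farrow 4.815, Galen 3.958.
Lower quotas: Arden 5, Brisco 5, Carrow 6, Dorne 5, Eskel 2, Farrow 4, Galen 3 (sum 30, leaving 4 seats).
Remainders in descending order: Galen 0.958, Dorne 0.914, Farrow 0.815, Carrow 0.539, Arden 0.511, Eskel 0.258, Brisco 0.005.
Largest remainders: Galen, Dorne, Farrow, Carrow receive the extra seats.

Arden 5, Brisco 5, Carrow 7, Dorne 6, Eskel 2, Farrow 5, Galen 4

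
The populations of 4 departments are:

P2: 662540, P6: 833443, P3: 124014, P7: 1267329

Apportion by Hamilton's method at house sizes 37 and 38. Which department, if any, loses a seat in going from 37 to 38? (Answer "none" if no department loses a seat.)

P3

At 37 seats: P2 8, P6 11, P3 2, P7 16.
At 38 seats: P2 9, P6 11, P3 1, P7 17.
P3 drops from 2 to 1.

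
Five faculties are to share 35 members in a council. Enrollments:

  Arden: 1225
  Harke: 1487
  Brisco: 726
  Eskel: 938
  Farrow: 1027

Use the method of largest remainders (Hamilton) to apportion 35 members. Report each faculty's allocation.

The standard divisor is 5403/35 ≈ 154.371.
Standard quotas: Arden 7.935, Harke 9.633, Brisco 4.703, Eskel 6.076, Farrow 6.653.
Lower quotas: Arden 7, Harke 9, Brisco 4, Eskel 6, Farrow 6 (sum 32, leaving 3 seats).
Remainders in descending order: Arden 0.935, Brisco 0.703, Farrow 0.653, Harke 0.633, Eskel 0.076.
The surplus seats go to Arden, Brisco, Farrow.

Arden 8, Harke 9, Brisco 5, Eskel 6, Farrow 7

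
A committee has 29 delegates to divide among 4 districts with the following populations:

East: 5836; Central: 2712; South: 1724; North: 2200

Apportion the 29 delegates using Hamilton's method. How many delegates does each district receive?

East 14, Central 6, South 4, North 5

Total 12472; standard divisor 12472/29 ≈ 430.069.
Standard quotas: East 13.5699, Central 6.3060, South 4.0087, North 5.1155.
Lower quotas: East 13, Central 6, South 4, North 5 (sum 28, leaving 1 seat).
Remainders in descending order: East 0.5699, Central 0.3060, North 0.1155, South 0.0087.
Largest remainder: East receives the extra seat.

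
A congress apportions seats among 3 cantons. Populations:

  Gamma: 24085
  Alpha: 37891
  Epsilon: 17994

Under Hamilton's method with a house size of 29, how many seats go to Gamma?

The standard divisor is 79970/29 ≈ 2757.586.
Standard quotas: Gamma 8.7341, Alpha 13.7406, Epsilon 6.5253.
Lower quotas: Gamma 8, Alpha 13, Epsilon 6 (sum 27, leaving 2 seats).
Remainders in descending order: Alpha 0.7406, Gamma 0.7341, Epsilon 0.5253.
The surplus seats go to Alpha, Gamma.
Gamma receives 9.

9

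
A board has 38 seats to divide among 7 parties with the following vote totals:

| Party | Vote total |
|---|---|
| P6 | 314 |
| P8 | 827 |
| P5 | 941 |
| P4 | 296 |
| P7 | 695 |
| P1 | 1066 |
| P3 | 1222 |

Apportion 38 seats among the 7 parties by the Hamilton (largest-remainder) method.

Standard divisor: 5361 ÷ 38 ≈ 141.079.
Standard quotas: P6 2.226, P8 5.862, P5 6.670, P4 2.098, P7 4.926, P1 7.556, P3 8.662.
Lower quotas: P6 2, P8 5, P5 6, P4 2, P7 4, P1 7, P3 8 (sum 34, leaving 4 seats).
Remainders in descending order: P7 0.926, P8 0.862, P5 0.670, P3 0.662, P1 0.556, P6 0.226, P4 0.098.
Largest remainders: P7, P8, P5, P3 receive the extra seats.

P6: 2; P8: 6; P5: 7; P4: 2; P7: 5; P1: 7; P3: 9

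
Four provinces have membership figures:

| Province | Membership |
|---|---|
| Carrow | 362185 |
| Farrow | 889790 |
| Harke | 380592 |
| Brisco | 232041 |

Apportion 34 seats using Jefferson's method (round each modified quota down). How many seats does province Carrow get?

6

Standard divisor 1864608/34 ≈ 54841.412; standard quotas: Carrow 6.604, Farrow 16.225, Harke 6.940, Brisco 4.231.
Rounding down gives 6, 16, 6, 4 = 32 seats, so the divisor must be adjusted.
With modified divisor 52000: modified quotas Carrow 6.965, Farrow 17.111, Harke 7.319, Brisco 4.462.
Rounding down: Carrow 6, Farrow 17, Harke 7, Brisco 4 (total 34).
Carrow receives 6.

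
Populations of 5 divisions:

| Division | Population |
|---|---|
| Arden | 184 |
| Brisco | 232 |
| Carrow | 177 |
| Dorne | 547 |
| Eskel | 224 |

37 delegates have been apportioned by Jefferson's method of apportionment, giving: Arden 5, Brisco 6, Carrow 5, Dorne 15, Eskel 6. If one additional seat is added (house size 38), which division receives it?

Dorne

Priority for the next seat is population ÷ (current seats + 1).
Priorities: Arden 30.667, Brisco 33.143, Carrow 29.500, Dorne 34.188, Eskel 32.000.
Highest priority: Dorne.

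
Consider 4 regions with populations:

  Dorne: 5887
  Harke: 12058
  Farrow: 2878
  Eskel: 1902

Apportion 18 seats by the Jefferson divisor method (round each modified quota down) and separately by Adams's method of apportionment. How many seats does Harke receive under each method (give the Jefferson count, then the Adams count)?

10 and 9

Jefferson: Dorne 5, Harke 10, Farrow 2, Eskel 1.
Adams: Dorne 5, Harke 9, Farrow 2, Eskel 2.
Harke gets 10 under Jefferson and 9 under Adams.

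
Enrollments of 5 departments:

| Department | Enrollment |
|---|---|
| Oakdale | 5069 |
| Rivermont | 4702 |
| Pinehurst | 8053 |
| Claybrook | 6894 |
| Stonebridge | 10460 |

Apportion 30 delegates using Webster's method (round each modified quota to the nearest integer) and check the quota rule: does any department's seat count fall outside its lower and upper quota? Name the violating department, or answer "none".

none

Standard quotas: Oakdale 4.323, Rivermont 4.010, Pinehurst 6.868, Claybrook 5.879, Stonebridge 8.920.
Webster allocation: Oakdale 4, Rivermont 4, Pinehurst 7, Claybrook 6, Stonebridge 9.
Every allocation lies between the lower and upper quota.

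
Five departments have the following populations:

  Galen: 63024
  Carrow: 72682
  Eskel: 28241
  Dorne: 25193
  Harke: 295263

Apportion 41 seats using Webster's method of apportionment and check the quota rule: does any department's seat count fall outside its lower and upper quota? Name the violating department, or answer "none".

Standard quotas: Galen 5.334, Carrow 6.152, Eskel 2.390, Dorne 2.132, Harke 24.991.
Webster allocation: Galen 5, Carrow 6, Eskel 2, Dorne 2, Harke 26.
Harke has quota 24.991 (lower 24, upper 25) but receives 26 — outside the quota interval.

Harke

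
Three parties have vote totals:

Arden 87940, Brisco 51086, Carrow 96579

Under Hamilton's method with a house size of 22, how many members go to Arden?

8

Total 235605; standard divisor 235605/22 ≈ 10709.318.
Standard quotas: Arden 8.2115, Brisco 4.7702, Carrow 9.0182.
Lower quotas: Arden 8, Brisco 4, Carrow 9 (sum 21, leaving 1 seat).
Remainders in descending order: Brisco 0.7702, Arden 0.2115, Carrow 0.0182.
Largest remainder: Brisco receives the extra seat.
Arden receives 8.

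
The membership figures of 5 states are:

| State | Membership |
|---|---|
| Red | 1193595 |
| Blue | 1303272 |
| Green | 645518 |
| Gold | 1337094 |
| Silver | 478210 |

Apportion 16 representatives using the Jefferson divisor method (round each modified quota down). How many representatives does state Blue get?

Standard divisor 4957689/16 ≈ 309855.562; standard quotas: Red 3.852, Blue 4.206, Green 2.083, Gold 4.315, Silver 1.543.
Rounding down gives 3, 4, 2, 4, 1 = 14 seats, so the divisor must be adjusted.
With modified divisor 264000: modified quotas Red 4.521, Blue 4.937, Green 2.445, Gold 5.065, Silver 1.811.
Rounding down: Red 4, Blue 4, Green 2, Gold 5, Silver 1 (total 16).
Blue receives 4.

4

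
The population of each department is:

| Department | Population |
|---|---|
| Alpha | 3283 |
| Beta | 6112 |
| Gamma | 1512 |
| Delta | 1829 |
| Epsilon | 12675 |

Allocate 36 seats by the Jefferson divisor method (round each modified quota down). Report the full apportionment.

Standard divisor 25411/36 ≈ 705.861; standard quotas: Alpha 4.651, Beta 8.659, Gamma 2.142, Delta 2.591, Epsilon 17.957.
Rounding down gives 4, 8, 2, 2, 17 = 33 seats, so the divisor must be adjusted.
With modified divisor 660: modified quotas Alpha 4.974, Beta 9.261, Gamma 2.291, Delta 2.771, Epsilon 19.205.
Rounding down: Alpha 4, Beta 9, Gamma 2, Delta 2, Epsilon 19 (total 36).

Alpha 4, Beta 9, Gamma 2, Delta 2, Epsilon 19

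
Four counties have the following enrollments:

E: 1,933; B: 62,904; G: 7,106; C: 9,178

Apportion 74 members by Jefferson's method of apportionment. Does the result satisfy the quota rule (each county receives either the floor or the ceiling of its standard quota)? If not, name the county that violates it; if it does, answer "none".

Standard quotas: E 1.763, B 57.382, G 6.482, C 8.372.
Jefferson allocation: E 1, B 59, G 6, C 8.
B has quota 57.382 (lower 57, upper 58) but receives 59 — outside the quota interval.

B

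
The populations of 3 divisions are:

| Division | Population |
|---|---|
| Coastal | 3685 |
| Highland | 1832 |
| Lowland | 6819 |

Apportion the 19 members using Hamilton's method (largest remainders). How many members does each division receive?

Coastal=6, Highland=3, Lowland=10

Total 12336; standard divisor 12336/19 ≈ 649.263.
Standard quotas: Coastal 5.6757, Highland 2.8217, Lowland 10.5027.
Lower quotas: Coastal 5, Highland 2, Lowland 10 (sum 17, leaving 2 seats).
Remainders in descending order: Highland 0.8217, Coastal 0.6757, Lowland 0.5027.
Largest remainders: Highland, Coastal receive the extra seats.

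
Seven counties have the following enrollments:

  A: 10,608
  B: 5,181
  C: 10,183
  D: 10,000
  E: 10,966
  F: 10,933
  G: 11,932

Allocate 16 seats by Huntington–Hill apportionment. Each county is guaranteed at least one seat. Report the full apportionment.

A=2, B=1, C=2, D=2, E=3, F=3, G=3

With divisor 4397: modified quotas A 2.413, B 1.178, C 2.316, D 2.274, E 2.494, F 2.486, G 2.714.
Geometric-mean thresholds: A √(2·3)=2.449, B √(1·2)=1.414, C √(2·3)=2.449, D √(2·3)=2.449, E √(2·3)=2.449, F √(2·3)=2.449, G √(2·3)=2.449.
Each quota rounded against its threshold gives A 2, B 1, C 2, D 2, E 3, F 3, G 3 (total 16).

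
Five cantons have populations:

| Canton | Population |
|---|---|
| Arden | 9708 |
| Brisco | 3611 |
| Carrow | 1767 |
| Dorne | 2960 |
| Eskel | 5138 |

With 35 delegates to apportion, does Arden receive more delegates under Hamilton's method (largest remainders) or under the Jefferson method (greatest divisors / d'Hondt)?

Jefferson

Hamilton: Arden 15, Brisco 5, Carrow 3, Dorne 4, Eskel 8.
Jefferson: Arden 16, Brisco 5, Carrow 2, Dorne 4, Eskel 8.
Arden gets 15 under Hamilton and 16 under Jefferson.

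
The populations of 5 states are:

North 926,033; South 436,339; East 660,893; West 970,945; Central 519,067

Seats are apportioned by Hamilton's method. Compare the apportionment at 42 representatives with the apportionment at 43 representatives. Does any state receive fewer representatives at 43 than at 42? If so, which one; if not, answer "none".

At 42 seats: North 11, South 5, East 8, West 12, Central 6.
At 43 seats: North 11, South 5, East 8, West 12, Central 7.
No state's allocation decreased.

none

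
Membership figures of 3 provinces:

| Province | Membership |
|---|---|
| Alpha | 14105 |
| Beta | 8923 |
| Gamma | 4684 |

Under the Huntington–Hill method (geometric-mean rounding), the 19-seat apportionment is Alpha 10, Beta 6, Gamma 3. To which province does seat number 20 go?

Priority for the next seat is population ÷ (√(s·(s+1))).
Priorities: Alpha 1344.859, Beta 1376.849, Gamma 1352.154.
Highest priority: Beta.

Beta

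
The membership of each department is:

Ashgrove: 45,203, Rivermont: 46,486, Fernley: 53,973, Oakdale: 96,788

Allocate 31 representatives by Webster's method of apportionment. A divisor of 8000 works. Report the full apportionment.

Ashgrove=6, Rivermont=6, Fernley=7, Oakdale=12

With modified divisor 8000: modified quotas Ashgrove 5.650, Rivermont 5.811, Fernley 6.747, Oakdale 12.098.
Rounding to the nearest integer: Ashgrove 6, Rivermont 6, Fernley 7, Oakdale 12 (total 31).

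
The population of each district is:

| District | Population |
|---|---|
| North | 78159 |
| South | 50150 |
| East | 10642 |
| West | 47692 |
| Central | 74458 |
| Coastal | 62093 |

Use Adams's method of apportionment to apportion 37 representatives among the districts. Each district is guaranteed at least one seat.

Standard divisor 323194/37 ≈ 8734.973; standard quotas: North 8.948, South 5.741, East 1.218, West 5.460, Central 8.524, Coastal 7.109.
Rounding up gives 9, 6, 2, 6, 9, 8 = 40 seats, so the divisor must be adjusted.
With modified divisor 9700: modified quotas North 8.058, South 5.170, East 1.097, West 4.917, Central 7.676, Coastal 6.401.
Rounding up: North 9, South 6, East 2, West 5, Central 8, Coastal 7 (total 37).

North=9, South=6, East=2, West=5, Central=8, Coastal=7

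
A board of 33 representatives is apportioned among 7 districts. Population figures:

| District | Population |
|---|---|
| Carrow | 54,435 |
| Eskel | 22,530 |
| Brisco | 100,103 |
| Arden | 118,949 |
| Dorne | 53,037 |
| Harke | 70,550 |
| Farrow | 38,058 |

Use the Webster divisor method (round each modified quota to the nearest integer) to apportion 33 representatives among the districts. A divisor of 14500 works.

With modified divisor 14500: modified quotas Carrow 3.754, Eskel 1.554, Brisco 6.904, Arden 8.203, Dorne 3.658, Harke 4.866, Farrow 2.625.
Rounding to the nearest integer: Carrow 4, Eskel 2, Brisco 7, Arden 8, Dorne 4, Harke 5, Farrow 3 (total 33).

Carrow: 4; Eskel: 2; Brisco: 7; Arden: 8; Dorne: 4; Harke: 5; Farrow: 3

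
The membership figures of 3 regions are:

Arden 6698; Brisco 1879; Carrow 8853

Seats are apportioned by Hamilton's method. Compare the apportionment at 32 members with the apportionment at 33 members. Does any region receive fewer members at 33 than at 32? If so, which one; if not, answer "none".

At 32 seats: Arden 12, Brisco 4, Carrow 16.
At 33 seats: Arden 13, Brisco 3, Carrow 17.
Brisco drops from 4 to 3.

Brisco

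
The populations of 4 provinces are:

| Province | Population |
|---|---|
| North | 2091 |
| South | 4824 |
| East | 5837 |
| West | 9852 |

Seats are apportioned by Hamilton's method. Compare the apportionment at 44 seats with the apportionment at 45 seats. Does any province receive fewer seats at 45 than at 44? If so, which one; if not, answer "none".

South

At 44 seats: North 4, South 10, East 11, West 19.
At 45 seats: North 4, South 9, East 12, West 20.
South drops from 10 to 9.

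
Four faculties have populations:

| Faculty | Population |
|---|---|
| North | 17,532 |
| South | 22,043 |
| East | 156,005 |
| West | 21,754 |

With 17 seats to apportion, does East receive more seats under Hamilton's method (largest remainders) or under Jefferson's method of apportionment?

Hamilton: North 1, South 2, East 12, West 2.
Jefferson: North 1, South 1, East 14, West 1.
East gets 12 under Hamilton and 14 under Jefferson.

Jefferson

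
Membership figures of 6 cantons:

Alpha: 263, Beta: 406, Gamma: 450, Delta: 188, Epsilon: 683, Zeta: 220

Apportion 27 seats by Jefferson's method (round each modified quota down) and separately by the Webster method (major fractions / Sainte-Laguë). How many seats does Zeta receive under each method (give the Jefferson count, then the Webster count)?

Jefferson: Alpha 3, Beta 5, Gamma 6, Delta 2, Epsilon 9, Zeta 2.
Webster: Alpha 3, Beta 5, Gamma 6, Delta 2, Epsilon 8, Zeta 3.
Zeta gets 2 under Jefferson and 3 under Webster.

2 and 3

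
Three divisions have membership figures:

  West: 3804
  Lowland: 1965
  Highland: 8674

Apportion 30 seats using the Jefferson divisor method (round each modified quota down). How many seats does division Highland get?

Standard divisor 14443/30 ≈ 481.433; standard quotas: West 7.901, Lowland 4.082, Highland 18.017.
Rounding down gives 7, 4, 18 = 29 seats, so the divisor must be adjusted.
With modified divisor 470: modified quotas West 8.094, Lowland 4.181, Highland 18.455.
Rounding down: West 8, Lowland 4, Highland 18 (total 30).
Highland receives 18.

18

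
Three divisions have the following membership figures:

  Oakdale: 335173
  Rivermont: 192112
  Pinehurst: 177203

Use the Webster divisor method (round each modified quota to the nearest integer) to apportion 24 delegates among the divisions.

Standard divisor 704488/24 ≈ 29353.667; standard quotas: Oakdale 11.418, Rivermont 6.545, Pinehurst 6.037.
Rounding to the nearest integer gives Oakdale 11, Rivermont 7, Pinehurst 6 — total 24, matching the house size, so no adjustment is needed.

Oakdale: 11, Rivermont: 7, Pinehurst: 6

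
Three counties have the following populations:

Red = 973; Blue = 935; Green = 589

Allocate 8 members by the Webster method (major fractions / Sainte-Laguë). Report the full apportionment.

Standard divisor 2497/8 ≈ 312.125; standard quotas: Red 3.117, Blue 2.996, Green 1.887.
Rounding to the nearest integer gives Red 3, Blue 3, Green 2 — total 8, matching the house size, so no adjustment is needed.

Red 3, Blue 3, Green 2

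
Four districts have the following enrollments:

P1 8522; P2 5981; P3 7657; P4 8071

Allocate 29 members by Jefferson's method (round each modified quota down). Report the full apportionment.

P1 8, P2 6, P3 7, P4 8

Standard divisor 30231/29 ≈ 1042.448; standard quotas: P1 8.175, P2 5.737, P3 7.345, P4 7.742.
Rounding down gives 8, 5, 7, 7 = 27 seats, so the divisor must be adjusted.
With modified divisor 980: modified quotas P1 8.696, P2 6.103, P3 7.813, P4 8.236.
Rounding down: P1 8, P2 6, P3 7, P4 8 (total 29).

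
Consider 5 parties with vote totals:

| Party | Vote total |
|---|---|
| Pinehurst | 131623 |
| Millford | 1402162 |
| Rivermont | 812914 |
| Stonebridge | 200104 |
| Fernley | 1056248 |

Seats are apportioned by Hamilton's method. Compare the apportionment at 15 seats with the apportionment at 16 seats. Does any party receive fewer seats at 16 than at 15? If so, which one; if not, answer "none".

Pinehurst

At 15 seats: Pinehurst 1, Millford 6, Rivermont 3, Stonebridge 1, Fernley 4.
At 16 seats: Pinehurst 0, Millford 6, Rivermont 4, Stonebridge 1, Fernley 5.
Pinehurst drops from 1 to 0.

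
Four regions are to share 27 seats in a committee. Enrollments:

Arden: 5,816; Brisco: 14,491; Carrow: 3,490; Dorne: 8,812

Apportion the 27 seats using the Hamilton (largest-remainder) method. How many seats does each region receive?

Standard divisor: 32609 ÷ 27 ≈ 1207.741.
Standard quotas: Arden 4.8156, Brisco 11.9984, Carrow 2.8897, Dorne 7.2963.
Lower quotas: Arden 4, Brisco 11, Carrow 2, Dorne 7 (sum 24, leaving 3 seats).
Remainders in descending order: Brisco 0.9984, Carrow 0.8897, Arden 0.8156, Dorne 0.2963.
Largest remainders: Brisco, Carrow, Arden receive the extra seats.

Arden 5, Brisco 12, Carrow 3, Dorne 7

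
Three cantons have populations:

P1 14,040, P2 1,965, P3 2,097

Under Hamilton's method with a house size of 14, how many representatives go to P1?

11

The standard divisor is 18102/14 = 1293.
Standard quotas: P1 10.8585, P2 1.5197, P3 1.6218.
Lower quotas: P1 10, P2 1, P3 1 (sum 12, leaving 2 seats).
Remainders in descending order: P1 0.8585, P3 0.6218, P2 0.5197.
Largest remainders: P1, P3 receive the extra seats.
P1 receives 11.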